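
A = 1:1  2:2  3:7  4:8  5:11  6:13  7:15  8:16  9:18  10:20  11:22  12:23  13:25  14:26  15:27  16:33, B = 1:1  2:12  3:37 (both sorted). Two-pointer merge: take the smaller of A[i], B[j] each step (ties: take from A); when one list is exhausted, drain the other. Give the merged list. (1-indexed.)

[1, 1, 2, 7, 8, 11, 12, 13, 15, 16, 18, 20, 22, 23, 25, 26, 27, 33, 37]

[i=1,j=1] A[i]=1<=B[j]=1 take 1 → i++
[i=2,j=1] A[i]=2>B[j]=1 take 1 → j++
[i=2,j=2] A[i]=2<=B[j]=12 take 2 → i++
[i=3,j=2] A[i]=7<=B[j]=12 take 7 → i++
[i=4,j=2] A[i]=8<=B[j]=12 take 8 → i++
[i=5,j=2] A[i]=11<=B[j]=12 take 11 → i++
[i=6,j=2] A[i]=13>B[j]=12 take 12 → j++
[i=6,j=3] A[i]=13<=B[j]=37 take 13 → i++
[i=7,j=3] A[i]=15<=B[j]=37 take 15 → i++
[i=8,j=3] A[i]=16<=B[j]=37 take 16 → i++
[i=9,j=3] A[i]=18<=B[j]=37 take 18 → i++
[i=10,j=3] A[i]=20<=B[j]=37 take 20 → i++
[i=11,j=3] A[i]=22<=B[j]=37 take 22 → i++
[i=12,j=3] A[i]=23<=B[j]=37 take 23 → i++
[i=13,j=3] A[i]=25<=B[j]=37 take 25 → i++
[i=14,j=3] A[i]=26<=B[j]=37 take 26 → i++
[i=15,j=3] A[i]=27<=B[j]=37 take 27 → i++
[i=16,j=3] A[i]=33<=B[j]=37 take 33 → i++
[i=17,j=3] A done, take B[j]=37 → j++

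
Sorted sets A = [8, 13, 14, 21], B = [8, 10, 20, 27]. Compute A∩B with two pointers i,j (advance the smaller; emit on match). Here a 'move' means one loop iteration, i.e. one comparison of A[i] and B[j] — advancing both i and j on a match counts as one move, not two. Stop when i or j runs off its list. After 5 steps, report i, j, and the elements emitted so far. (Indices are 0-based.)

i=3, j=3, emitted=[8]

i=0 j=0: 8==8 emit, i++,j++
i=1 j=1: 13>10, j++
i=1 j=2: 13<20, i++
i=2 j=2: 14<20, i++
i=3 j=2: 21>20, j++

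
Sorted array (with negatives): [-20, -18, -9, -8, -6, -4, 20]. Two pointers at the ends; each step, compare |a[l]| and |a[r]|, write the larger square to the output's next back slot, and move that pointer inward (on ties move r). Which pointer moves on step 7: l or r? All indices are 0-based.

r

l=0 r=6: |-20|<=|20| out[6]=400, r--
l=0 r=5: |-20|>|-4| out[5]=400, l++
l=1 r=5: |-18|>|-4| out[4]=324, l++
l=2 r=5: |-9|>|-4| out[3]=81, l++
l=3 r=5: |-8|>|-4| out[2]=64, l++
l=4 r=5: |-6|>|-4| out[1]=36, l++
l=5 r=5: |-4|<=|-4| out[0]=16, r--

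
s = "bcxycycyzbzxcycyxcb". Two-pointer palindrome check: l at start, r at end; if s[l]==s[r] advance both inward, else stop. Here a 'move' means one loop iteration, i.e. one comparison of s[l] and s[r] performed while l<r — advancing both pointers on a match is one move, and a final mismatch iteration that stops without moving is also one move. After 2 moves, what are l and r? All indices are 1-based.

l=3, r=17

l=1 r=19: 'b'=='b', l++,r--
l=2 r=18: 'c'=='c', l++,r--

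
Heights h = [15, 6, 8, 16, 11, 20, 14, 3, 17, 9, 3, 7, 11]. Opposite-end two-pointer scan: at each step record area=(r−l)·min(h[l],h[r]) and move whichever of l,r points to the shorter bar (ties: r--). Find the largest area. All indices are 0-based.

l=0 r=12: min(15,11)*12=132 best=132 *, r--
l=0 r=11: min(15,7)*11=77 best=132, r--
l=0 r=10: min(15,3)*10=30 best=132, r--
l=0 r=9: min(15,9)*9=81 best=132, r--
l=0 r=8: min(15,17)*8=120 best=132, l++
l=1 r=8: min(6,17)*7=42 best=132, l++
l=2 r=8: min(8,17)*6=48 best=132, l++
l=3 r=8: min(16,17)*5=80 best=132, l++
l=4 r=8: min(11,17)*4=44 best=132, l++
l=5 r=8: min(20,17)*3=51 best=132, r--
l=5 r=7: min(20,3)*2=6 best=132, r--
l=5 r=6: min(20,14)*1=14 best=132, r--

max area = 132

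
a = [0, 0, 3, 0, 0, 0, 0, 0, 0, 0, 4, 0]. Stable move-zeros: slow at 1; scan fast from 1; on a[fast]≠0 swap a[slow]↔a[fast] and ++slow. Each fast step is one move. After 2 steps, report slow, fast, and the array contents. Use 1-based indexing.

slow=1, fast=3, a=[0, 0, 3, 0, 0, 0, 0, 0, 0, 0, 4, 0]

slow=1 fast=1: a[fast]=0, fast++
slow=1 fast=2: a[fast]=0, fast++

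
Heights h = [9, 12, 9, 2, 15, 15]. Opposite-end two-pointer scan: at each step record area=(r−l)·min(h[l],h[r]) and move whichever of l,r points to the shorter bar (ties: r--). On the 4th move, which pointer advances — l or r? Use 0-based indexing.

l

[0,5] min(9,15)*5=45 best=45 * → l++
[1,5] min(12,15)*4=48 best=48 * → l++
[2,5] min(9,15)*3=27 best=48 → l++
[3,5] min(2,15)*2=4 best=48 → l++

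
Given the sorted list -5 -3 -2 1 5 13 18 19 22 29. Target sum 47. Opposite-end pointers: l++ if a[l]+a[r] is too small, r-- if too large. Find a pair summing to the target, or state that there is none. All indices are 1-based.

(18, 29)

[1,10] -5+29=24 <47 → l++
[2,10] -3+29=26 <47 → l++
[3,10] -2+29=27 <47 → l++
[4,10] 1+29=30 <47 → l++
[5,10] 5+29=34 <47 → l++
[6,10] 13+29=42 <47 → l++
[7,10] 18+29=47 → found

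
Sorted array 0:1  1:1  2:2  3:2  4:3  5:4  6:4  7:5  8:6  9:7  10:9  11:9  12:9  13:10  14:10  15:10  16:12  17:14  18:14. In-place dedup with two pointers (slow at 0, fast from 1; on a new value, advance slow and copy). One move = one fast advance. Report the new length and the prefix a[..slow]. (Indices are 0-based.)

slow=0 fast=1: a[fast]=1=a[slow] dup, fast++
slow=0 fast=2: a[fast]=2≠a[slow]=1 write a[1]=2, slow++,fast++
slow=1 fast=3: a[fast]=2=a[slow] dup, fast++
slow=1 fast=4: a[fast]=3≠a[slow]=2 write a[2]=3, slow++,fast++
slow=2 fast=5: a[fast]=4≠a[slow]=3 write a[3]=4, slow++,fast++
slow=3 fast=6: a[fast]=4=a[slow] dup, fast++
slow=3 fast=7: a[fast]=5≠a[slow]=4 write a[4]=5, slow++,fast++
slow=4 fast=8: a[fast]=6≠a[slow]=5 write a[5]=6, slow++,fast++
slow=5 fast=9: a[fast]=7≠a[slow]=6 write a[6]=7, slow++,fast++
slow=6 fast=10: a[fast]=9≠a[slow]=7 write a[7]=9, slow++,fast++
slow=7 fast=11: a[fast]=9=a[slow] dup, fast++
slow=7 fast=12: a[fast]=9=a[slow] dup, fast++
slow=7 fast=13: a[fast]=10≠a[slow]=9 write a[8]=10, slow++,fast++
slow=8 fast=14: a[fast]=10=a[slow] dup, fast++
slow=8 fast=15: a[fast]=10=a[slow] dup, fast++
slow=8 fast=16: a[fast]=12≠a[slow]=10 write a[9]=12, slow++,fast++
slow=9 fast=17: a[fast]=14≠a[slow]=12 write a[10]=14, slow++,fast++
slow=10 fast=18: a[fast]=14=a[slow] dup, fast++

length 11; prefix = [1, 2, 3, 4, 5, 6, 7, 9, 10, 12, 14]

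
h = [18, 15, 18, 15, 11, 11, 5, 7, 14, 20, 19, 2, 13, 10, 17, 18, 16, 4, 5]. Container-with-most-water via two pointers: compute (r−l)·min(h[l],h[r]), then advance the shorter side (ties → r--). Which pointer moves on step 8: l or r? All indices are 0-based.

l=0 r=18: min(18,5)*18=90 best=90 *, r--
l=0 r=17: min(18,4)*17=68 best=90, r--
l=0 r=16: min(18,16)*16=256 best=256 *, r--
l=0 r=15: min(18,18)*15=270 best=270 *, r--
l=0 r=14: min(18,17)*14=238 best=270, r--
l=0 r=13: min(18,10)*13=130 best=270, r--
l=0 r=12: min(18,13)*12=156 best=270, r--
l=0 r=11: min(18,2)*11=22 best=270, r--

r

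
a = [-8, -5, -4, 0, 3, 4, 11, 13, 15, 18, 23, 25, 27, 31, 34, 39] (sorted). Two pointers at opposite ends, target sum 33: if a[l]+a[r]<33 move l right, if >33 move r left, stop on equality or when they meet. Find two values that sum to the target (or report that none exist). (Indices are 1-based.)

[1,16] -8+39=31 <33 → l++
[2,16] -5+39=34 >33 → r--
[2,15] -5+34=29 <33 → l++
[3,15] -4+34=30 <33 → l++
[4,15] 0+34=34 >33 → r--
[4,14] 0+31=31 <33 → l++
[5,14] 3+31=34 >33 → r--
[5,13] 3+27=30 <33 → l++
[6,13] 4+27=31 <33 → l++
[7,13] 11+27=38 >33 → r--
[7,12] 11+25=36 >33 → r--
[7,11] 11+23=34 >33 → r--
[7,10] 11+18=29 <33 → l++
[8,10] 13+18=31 <33 → l++
[9,10] 15+18=33 → found

(15, 18)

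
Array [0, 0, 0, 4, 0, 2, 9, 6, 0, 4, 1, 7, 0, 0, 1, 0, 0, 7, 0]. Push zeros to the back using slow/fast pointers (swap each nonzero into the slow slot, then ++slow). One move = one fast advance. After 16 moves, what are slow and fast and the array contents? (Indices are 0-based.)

(s=0,f=0) a[fast]=0 → fast++
(s=0,f=1) a[fast]=0 → fast++
(s=0,f=2) a[fast]=0 → fast++
(s=0,f=3) a[fast]=4≠0 swap→a[0]=4 → slow++,fast++
(s=1,f=4) a[fast]=0 → fast++
(s=1,f=5) a[fast]=2≠0 swap→a[1]=2 → slow++,fast++
(s=2,f=6) a[fast]=9≠0 swap→a[2]=9 → slow++,fast++
(s=3,f=7) a[fast]=6≠0 swap→a[3]=6 → slow++,fast++
(s=4,f=8) a[fast]=0 → fast++
(s=4,f=9) a[fast]=4≠0 swap→a[4]=4 → slow++,fast++
(s=5,f=10) a[fast]=1≠0 swap→a[5]=1 → slow++,fast++
(s=6,f=11) a[fast]=7≠0 swap→a[6]=7 → slow++,fast++
(s=7,f=12) a[fast]=0 → fast++
(s=7,f=13) a[fast]=0 → fast++
(s=7,f=14) a[fast]=1≠0 swap→a[7]=1 → slow++,fast++
(s=8,f=15) a[fast]=0 → fast++

slow=8, fast=16, a=[4, 2, 9, 6, 4, 1, 7, 1, 0, 0, 0, 0, 0, 0, 0, 0, 0, 7, 0]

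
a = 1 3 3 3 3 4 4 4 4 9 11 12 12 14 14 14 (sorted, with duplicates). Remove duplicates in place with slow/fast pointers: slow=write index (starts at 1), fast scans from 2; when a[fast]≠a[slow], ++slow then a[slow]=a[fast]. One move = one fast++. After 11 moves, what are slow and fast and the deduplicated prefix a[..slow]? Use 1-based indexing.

slow=6, fast=13, prefix=[1, 3, 4, 9, 11, 12]

slow=1 fast=2: a[fast]=3≠a[slow]=1 write a[2]=3, slow++,fast++
slow=2 fast=3: a[fast]=3=a[slow] dup, fast++
slow=2 fast=4: a[fast]=3=a[slow] dup, fast++
slow=2 fast=5: a[fast]=3=a[slow] dup, fast++
slow=2 fast=6: a[fast]=4≠a[slow]=3 write a[3]=4, slow++,fast++
slow=3 fast=7: a[fast]=4=a[slow] dup, fast++
slow=3 fast=8: a[fast]=4=a[slow] dup, fast++
slow=3 fast=9: a[fast]=4=a[slow] dup, fast++
slow=3 fast=10: a[fast]=9≠a[slow]=4 write a[4]=9, slow++,fast++
slow=4 fast=11: a[fast]=11≠a[slow]=9 write a[5]=11, slow++,fast++
slow=5 fast=12: a[fast]=12≠a[slow]=11 write a[6]=12, slow++,fast++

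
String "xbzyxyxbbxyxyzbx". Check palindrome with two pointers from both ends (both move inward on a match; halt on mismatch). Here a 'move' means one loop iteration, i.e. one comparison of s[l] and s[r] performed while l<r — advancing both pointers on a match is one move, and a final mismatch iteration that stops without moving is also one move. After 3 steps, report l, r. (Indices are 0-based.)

l=0 r=15: 'x'=='x', l++,r--
l=1 r=14: 'b'=='b', l++,r--
l=2 r=13: 'z'=='z', l++,r--

l=3, r=12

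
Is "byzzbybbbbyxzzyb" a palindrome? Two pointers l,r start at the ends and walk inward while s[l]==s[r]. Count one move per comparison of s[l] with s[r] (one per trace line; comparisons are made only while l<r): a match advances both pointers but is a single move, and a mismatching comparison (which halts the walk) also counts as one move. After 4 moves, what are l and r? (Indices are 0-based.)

l=4, r=11

l=0 r=15: 'b'=='b', l++,r--
l=1 r=14: 'y'=='y', l++,r--
l=2 r=13: 'z'=='z', l++,r--
l=3 r=12: 'z'=='z', l++,r--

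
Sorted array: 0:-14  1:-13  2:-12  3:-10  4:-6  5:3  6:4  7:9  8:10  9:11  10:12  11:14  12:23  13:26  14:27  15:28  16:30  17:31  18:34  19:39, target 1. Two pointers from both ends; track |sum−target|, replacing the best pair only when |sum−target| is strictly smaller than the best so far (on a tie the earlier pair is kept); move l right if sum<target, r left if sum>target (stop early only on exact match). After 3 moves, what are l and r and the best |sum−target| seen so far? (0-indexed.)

l=0 r=19: -14+39=25 d=24 *, r--
l=0 r=18: -14+34=20 d=19 *, r--
l=0 r=17: -14+31=17 d=16 *, r--

l=0, r=16, best |Δ|=16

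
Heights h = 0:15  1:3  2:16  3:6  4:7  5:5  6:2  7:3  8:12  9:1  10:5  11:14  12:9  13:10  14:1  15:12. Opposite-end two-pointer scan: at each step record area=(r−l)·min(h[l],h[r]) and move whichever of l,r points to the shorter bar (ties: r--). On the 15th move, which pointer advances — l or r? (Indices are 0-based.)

l

l=0 r=15: min(15,12)*15=180 best=180 *, r--
l=0 r=14: min(15,1)*14=14 best=180, r--
l=0 r=13: min(15,10)*13=130 best=180, r--
l=0 r=12: min(15,9)*12=108 best=180, r--
l=0 r=11: min(15,14)*11=154 best=180, r--
l=0 r=10: min(15,5)*10=50 best=180, r--
l=0 r=9: min(15,1)*9=9 best=180, r--
l=0 r=8: min(15,12)*8=96 best=180, r--
l=0 r=7: min(15,3)*7=21 best=180, r--
l=0 r=6: min(15,2)*6=12 best=180, r--
l=0 r=5: min(15,5)*5=25 best=180, r--
l=0 r=4: min(15,7)*4=28 best=180, r--
l=0 r=3: min(15,6)*3=18 best=180, r--
l=0 r=2: min(15,16)*2=30 best=180, l++
l=1 r=2: min(3,16)*1=3 best=180, l++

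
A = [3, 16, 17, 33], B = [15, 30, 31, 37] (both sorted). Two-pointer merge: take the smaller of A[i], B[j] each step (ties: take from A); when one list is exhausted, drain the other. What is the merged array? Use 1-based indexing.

[3, 15, 16, 17, 30, 31, 33, 37]

[i=1,j=1] A[i]=3<=B[j]=15 take 3 → i++
[i=2,j=1] A[i]=16>B[j]=15 take 15 → j++
[i=2,j=2] A[i]=16<=B[j]=30 take 16 → i++
[i=3,j=2] A[i]=17<=B[j]=30 take 17 → i++
[i=4,j=2] A[i]=33>B[j]=30 take 30 → j++
[i=4,j=3] A[i]=33>B[j]=31 take 31 → j++
[i=4,j=4] A[i]=33<=B[j]=37 take 33 → i++
[i=5,j=4] A done, take B[j]=37 → j++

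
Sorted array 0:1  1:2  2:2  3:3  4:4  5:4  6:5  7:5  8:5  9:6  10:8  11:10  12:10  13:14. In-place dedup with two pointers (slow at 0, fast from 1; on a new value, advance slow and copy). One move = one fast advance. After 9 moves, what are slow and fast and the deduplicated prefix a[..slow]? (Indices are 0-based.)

slow=5, fast=10, prefix=[1, 2, 3, 4, 5, 6]

slow=0 fast=1: a[fast]=2≠a[slow]=1 write a[1]=2, slow++,fast++
slow=1 fast=2: a[fast]=2=a[slow] dup, fast++
slow=1 fast=3: a[fast]=3≠a[slow]=2 write a[2]=3, slow++,fast++
slow=2 fast=4: a[fast]=4≠a[slow]=3 write a[3]=4, slow++,fast++
slow=3 fast=5: a[fast]=4=a[slow] dup, fast++
slow=3 fast=6: a[fast]=5≠a[slow]=4 write a[4]=5, slow++,fast++
slow=4 fast=7: a[fast]=5=a[slow] dup, fast++
slow=4 fast=8: a[fast]=5=a[slow] dup, fast++
slow=4 fast=9: a[fast]=6≠a[slow]=5 write a[5]=6, slow++,fast++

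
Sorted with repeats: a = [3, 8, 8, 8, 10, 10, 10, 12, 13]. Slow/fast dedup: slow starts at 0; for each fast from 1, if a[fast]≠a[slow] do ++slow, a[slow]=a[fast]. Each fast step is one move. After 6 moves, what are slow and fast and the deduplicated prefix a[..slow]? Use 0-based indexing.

slow=2, fast=7, prefix=[3, 8, 10]

slow=0 fast=1: a[fast]=8≠a[slow]=3 write a[1]=8, slow++,fast++
slow=1 fast=2: a[fast]=8=a[slow] dup, fast++
slow=1 fast=3: a[fast]=8=a[slow] dup, fast++
slow=1 fast=4: a[fast]=10≠a[slow]=8 write a[2]=10, slow++,fast++
slow=2 fast=5: a[fast]=10=a[slow] dup, fast++
slow=2 fast=6: a[fast]=10=a[slow] dup, fast++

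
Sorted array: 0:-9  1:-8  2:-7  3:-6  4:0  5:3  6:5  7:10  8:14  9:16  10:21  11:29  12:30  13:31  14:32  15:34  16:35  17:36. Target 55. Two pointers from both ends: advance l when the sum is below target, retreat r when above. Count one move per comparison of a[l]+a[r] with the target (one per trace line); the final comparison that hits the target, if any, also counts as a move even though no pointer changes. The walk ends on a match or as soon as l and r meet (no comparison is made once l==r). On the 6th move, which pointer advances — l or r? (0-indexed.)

l

[0,17] -9+36=27 <55 → l++
[1,17] -8+36=28 <55 → l++
[2,17] -7+36=29 <55 → l++
[3,17] -6+36=30 <55 → l++
[4,17] 0+36=36 <55 → l++
[5,17] 3+36=39 <55 → l++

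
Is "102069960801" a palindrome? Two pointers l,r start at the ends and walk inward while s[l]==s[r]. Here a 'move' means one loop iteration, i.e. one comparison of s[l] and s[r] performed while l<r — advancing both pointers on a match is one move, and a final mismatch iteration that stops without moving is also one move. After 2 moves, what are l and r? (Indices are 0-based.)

l=0 r=11: '1'=='1', l++,r--
l=1 r=10: '0'=='0', l++,r--

l=2, r=9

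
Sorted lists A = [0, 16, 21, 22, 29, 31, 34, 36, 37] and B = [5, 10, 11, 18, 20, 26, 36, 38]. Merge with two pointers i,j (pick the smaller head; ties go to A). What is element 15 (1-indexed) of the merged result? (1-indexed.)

[i=1,j=1] A[i]=0<=B[j]=5 take 0 → i++
[i=2,j=1] A[i]=16>B[j]=5 take 5 → j++
[i=2,j=2] A[i]=16>B[j]=10 take 10 → j++
[i=2,j=3] A[i]=16>B[j]=11 take 11 → j++
[i=2,j=4] A[i]=16<=B[j]=18 take 16 → i++
[i=3,j=4] A[i]=21>B[j]=18 take 18 → j++
[i=3,j=5] A[i]=21>B[j]=20 take 20 → j++
[i=3,j=6] A[i]=21<=B[j]=26 take 21 → i++
[i=4,j=6] A[i]=22<=B[j]=26 take 22 → i++
[i=5,j=6] A[i]=29>B[j]=26 take 26 → j++
[i=5,j=7] A[i]=29<=B[j]=36 take 29 → i++
[i=6,j=7] A[i]=31<=B[j]=36 take 31 → i++
[i=7,j=7] A[i]=34<=B[j]=36 take 34 → i++
[i=8,j=7] A[i]=36<=B[j]=36 take 36 → i++
[i=9,j=7] A[i]=37>B[j]=36 take 36 → j++
[i=9,j=8] A[i]=37<=B[j]=38 take 37 → i++
[i=10,j=8] A done, take B[j]=38 → j++

merged[15] = 36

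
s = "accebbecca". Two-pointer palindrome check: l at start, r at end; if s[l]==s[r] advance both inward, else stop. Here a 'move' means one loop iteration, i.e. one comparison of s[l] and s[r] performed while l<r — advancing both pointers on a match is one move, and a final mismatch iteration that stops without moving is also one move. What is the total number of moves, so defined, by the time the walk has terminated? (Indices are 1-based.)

l=1 r=10: 'a'=='a', l++,r--
l=2 r=9: 'c'=='c', l++,r--
l=3 r=8: 'c'=='c', l++,r--
l=4 r=7: 'e'=='e', l++,r--
l=5 r=6: 'b'=='b', l++,r--

5 moves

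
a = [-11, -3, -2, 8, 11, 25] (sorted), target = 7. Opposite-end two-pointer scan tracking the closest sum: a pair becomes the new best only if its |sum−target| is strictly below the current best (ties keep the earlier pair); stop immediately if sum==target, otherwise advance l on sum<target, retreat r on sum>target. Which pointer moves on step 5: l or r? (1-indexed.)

l

[1,6] -11+25=14 d=7 * → r--
[1,5] -11+11=0 d=7 → l++
[2,5] -3+11=8 d=1 * → r--
[2,4] -3+8=5 d=2 → l++
[3,4] -2+8=6 d=1 → l++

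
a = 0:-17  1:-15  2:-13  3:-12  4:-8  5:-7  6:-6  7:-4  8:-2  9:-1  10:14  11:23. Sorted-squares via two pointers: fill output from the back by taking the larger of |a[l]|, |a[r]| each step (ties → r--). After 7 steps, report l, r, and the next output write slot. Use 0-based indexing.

[0,11] |-17|<=|23| out[11]=529 → r--
[0,10] |-17|>|14| out[10]=289 → l++
[1,10] |-15|>|14| out[9]=225 → l++
[2,10] |-13|<=|14| out[8]=196 → r--
[2,9] |-13|>|-1| out[7]=169 → l++
[3,9] |-12|>|-1| out[6]=144 → l++
[4,9] |-8|>|-1| out[5]=64 → l++

l=5, r=9, next write slot=4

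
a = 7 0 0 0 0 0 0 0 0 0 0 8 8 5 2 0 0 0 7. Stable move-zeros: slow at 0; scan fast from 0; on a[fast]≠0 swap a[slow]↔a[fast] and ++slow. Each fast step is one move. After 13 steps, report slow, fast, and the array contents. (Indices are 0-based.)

slow=3, fast=13, a=[7, 8, 8, 0, 0, 0, 0, 0, 0, 0, 0, 0, 0, 5, 2, 0, 0, 0, 7]

slow=0 fast=0: a[fast]=7≠0 swap→a[0]=7, slow++,fast++
slow=1 fast=1: a[fast]=0, fast++
slow=1 fast=2: a[fast]=0, fast++
slow=1 fast=3: a[fast]=0, fast++
slow=1 fast=4: a[fast]=0, fast++
slow=1 fast=5: a[fast]=0, fast++
slow=1 fast=6: a[fast]=0, fast++
slow=1 fast=7: a[fast]=0, fast++
slow=1 fast=8: a[fast]=0, fast++
slow=1 fast=9: a[fast]=0, fast++
slow=1 fast=10: a[fast]=0, fast++
slow=1 fast=11: a[fast]=8≠0 swap→a[1]=8, slow++,fast++
slow=2 fast=12: a[fast]=8≠0 swap→a[2]=8, slow++,fast++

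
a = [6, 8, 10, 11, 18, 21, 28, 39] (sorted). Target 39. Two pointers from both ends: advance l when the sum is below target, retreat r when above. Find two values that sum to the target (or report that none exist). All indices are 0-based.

(11, 28)

l=0 r=7: 6+39=45 >39, r--
l=0 r=6: 6+28=34 <39, l++
l=1 r=6: 8+28=36 <39, l++
l=2 r=6: 10+28=38 <39, l++
l=3 r=6: 11+28=39, found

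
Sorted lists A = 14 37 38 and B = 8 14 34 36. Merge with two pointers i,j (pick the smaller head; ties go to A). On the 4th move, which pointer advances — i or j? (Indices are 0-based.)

j

[i=0,j=0] A[i]=14>B[j]=8 take 8 → j++
[i=0,j=1] A[i]=14<=B[j]=14 take 14 → i++
[i=1,j=1] A[i]=37>B[j]=14 take 14 → j++
[i=1,j=2] A[i]=37>B[j]=34 take 34 → j++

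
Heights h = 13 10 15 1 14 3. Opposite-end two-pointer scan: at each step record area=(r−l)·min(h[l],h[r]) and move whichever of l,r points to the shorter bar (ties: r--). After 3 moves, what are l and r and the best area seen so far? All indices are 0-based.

[0,5] min(13,3)*5=15 best=15 * → r--
[0,4] min(13,14)*4=52 best=52 * → l++
[1,4] min(10,14)*3=30 best=52 → l++

l=2, r=4, best area=52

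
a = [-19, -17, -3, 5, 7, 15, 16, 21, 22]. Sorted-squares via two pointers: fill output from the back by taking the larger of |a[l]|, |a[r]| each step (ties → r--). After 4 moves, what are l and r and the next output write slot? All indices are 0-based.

l=2, r=6, next write slot=4

l=0 r=8: |-19|<=|22| out[8]=484, r--
l=0 r=7: |-19|<=|21| out[7]=441, r--
l=0 r=6: |-19|>|16| out[6]=361, l++
l=1 r=6: |-17|>|16| out[5]=289, l++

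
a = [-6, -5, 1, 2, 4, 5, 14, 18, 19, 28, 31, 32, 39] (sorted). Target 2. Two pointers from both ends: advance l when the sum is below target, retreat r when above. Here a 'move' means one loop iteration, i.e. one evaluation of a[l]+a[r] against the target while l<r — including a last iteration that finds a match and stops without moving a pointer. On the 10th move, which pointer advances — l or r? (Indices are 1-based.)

[1,13] -6+39=33 >2 → r--
[1,12] -6+32=26 >2 → r--
[1,11] -6+31=25 >2 → r--
[1,10] -6+28=22 >2 → r--
[1,9] -6+19=13 >2 → r--
[1,8] -6+18=12 >2 → r--
[1,7] -6+14=8 >2 → r--
[1,6] -6+5=-1 <2 → l++
[2,6] -5+5=0 <2 → l++
[3,6] 1+5=6 >2 → r--

r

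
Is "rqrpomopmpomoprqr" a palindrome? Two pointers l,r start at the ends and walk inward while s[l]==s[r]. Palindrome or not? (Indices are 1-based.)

l=1 r=17: 'r'=='r', l++,r--
l=2 r=16: 'q'=='q', l++,r--
l=3 r=15: 'r'=='r', l++,r--
l=4 r=14: 'p'=='p', l++,r--
l=5 r=13: 'o'=='o', l++,r--
l=6 r=12: 'm'=='m', l++,r--
l=7 r=11: 'o'=='o', l++,r--
l=8 r=10: 'p'=='p', l++,r--

palindrome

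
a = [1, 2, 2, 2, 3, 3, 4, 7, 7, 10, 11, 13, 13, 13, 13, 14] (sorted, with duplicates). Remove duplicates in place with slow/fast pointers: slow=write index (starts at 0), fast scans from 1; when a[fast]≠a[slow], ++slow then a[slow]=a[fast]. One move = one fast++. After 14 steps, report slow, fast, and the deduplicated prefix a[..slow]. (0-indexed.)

slow=0 fast=1: a[fast]=2≠a[slow]=1 write a[1]=2, slow++,fast++
slow=1 fast=2: a[fast]=2=a[slow] dup, fast++
slow=1 fast=3: a[fast]=2=a[slow] dup, fast++
slow=1 fast=4: a[fast]=3≠a[slow]=2 write a[2]=3, slow++,fast++
slow=2 fast=5: a[fast]=3=a[slow] dup, fast++
slow=2 fast=6: a[fast]=4≠a[slow]=3 write a[3]=4, slow++,fast++
slow=3 fast=7: a[fast]=7≠a[slow]=4 write a[4]=7, slow++,fast++
slow=4 fast=8: a[fast]=7=a[slow] dup, fast++
slow=4 fast=9: a[fast]=10≠a[slow]=7 write a[5]=10, slow++,fast++
slow=5 fast=10: a[fast]=11≠a[slow]=10 write a[6]=11, slow++,fast++
slow=6 fast=11: a[fast]=13≠a[slow]=11 write a[7]=13, slow++,fast++
slow=7 fast=12: a[fast]=13=a[slow] dup, fast++
slow=7 fast=13: a[fast]=13=a[slow] dup, fast++
slow=7 fast=14: a[fast]=13=a[slow] dup, fast++

slow=7, fast=15, prefix=[1, 2, 3, 4, 7, 10, 11, 13]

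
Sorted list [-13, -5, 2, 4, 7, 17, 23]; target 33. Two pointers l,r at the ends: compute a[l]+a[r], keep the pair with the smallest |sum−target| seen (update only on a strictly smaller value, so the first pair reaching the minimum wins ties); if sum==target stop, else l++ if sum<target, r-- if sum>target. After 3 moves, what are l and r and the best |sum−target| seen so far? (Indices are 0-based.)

l=3, r=6, best |Δ|=8

[0,6] -13+23=10 d=23 * → l++
[1,6] -5+23=18 d=15 * → l++
[2,6] 2+23=25 d=8 * → l++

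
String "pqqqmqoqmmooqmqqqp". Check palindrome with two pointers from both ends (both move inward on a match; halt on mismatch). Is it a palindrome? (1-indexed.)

not a palindrome (mismatch at 8,11)

[1,18] 'p'=='p' → l++,r--
[2,17] 'q'=='q' → l++,r--
[3,16] 'q'=='q' → l++,r--
[4,15] 'q'=='q' → l++,r--
[5,14] 'm'=='m' → l++,r--
[6,13] 'q'=='q' → l++,r--
[7,12] 'o'=='o' → l++,r--
[8,11] 'q'!='o' → stop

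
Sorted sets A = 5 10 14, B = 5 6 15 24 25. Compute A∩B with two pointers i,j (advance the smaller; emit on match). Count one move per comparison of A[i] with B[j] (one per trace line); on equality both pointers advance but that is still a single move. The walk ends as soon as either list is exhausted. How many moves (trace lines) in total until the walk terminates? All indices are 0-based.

4 moves

[i=0,j=0] 5==5 emit → i++,j++
[i=1,j=1] 10>6 → j++
[i=1,j=2] 10<15 → i++
[i=2,j=2] 14<15 → i++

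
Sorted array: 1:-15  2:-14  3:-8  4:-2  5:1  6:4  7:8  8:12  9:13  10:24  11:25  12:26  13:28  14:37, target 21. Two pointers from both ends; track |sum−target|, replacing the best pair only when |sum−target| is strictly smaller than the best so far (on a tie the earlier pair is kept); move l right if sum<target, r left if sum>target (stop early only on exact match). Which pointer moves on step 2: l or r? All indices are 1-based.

l=1 r=14: -15+37=22 d=1 *, r--
l=1 r=13: -15+28=13 d=8, l++

l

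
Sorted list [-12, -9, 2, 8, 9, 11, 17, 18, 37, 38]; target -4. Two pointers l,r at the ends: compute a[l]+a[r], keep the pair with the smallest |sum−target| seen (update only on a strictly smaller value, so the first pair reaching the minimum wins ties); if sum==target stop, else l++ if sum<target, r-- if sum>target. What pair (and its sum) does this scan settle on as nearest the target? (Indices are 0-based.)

pair (-12, 8) with sum -4 (|Δ|=0)

l=0 r=9: -12+38=26 d=30 *, r--
l=0 r=8: -12+37=25 d=29 *, r--
l=0 r=7: -12+18=6 d=10 *, r--
l=0 r=6: -12+17=5 d=9 *, r--
l=0 r=5: -12+11=-1 d=3 *, r--
l=0 r=4: -12+9=-3 d=1 *, r--
l=0 r=3: -12+8=-4 d=0 *, stop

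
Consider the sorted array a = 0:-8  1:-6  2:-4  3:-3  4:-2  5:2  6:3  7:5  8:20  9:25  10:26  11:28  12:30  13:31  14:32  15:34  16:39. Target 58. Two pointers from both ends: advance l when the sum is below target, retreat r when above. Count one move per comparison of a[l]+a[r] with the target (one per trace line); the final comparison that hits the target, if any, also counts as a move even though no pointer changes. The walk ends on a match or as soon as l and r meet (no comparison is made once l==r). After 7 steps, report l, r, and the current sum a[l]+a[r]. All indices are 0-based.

[0,16] -8+39=31 <58 → l++
[1,16] -6+39=33 <58 → l++
[2,16] -4+39=35 <58 → l++
[3,16] -3+39=36 <58 → l++
[4,16] -2+39=37 <58 → l++
[5,16] 2+39=41 <58 → l++
[6,16] 3+39=42 <58 → l++

l=7, r=16, sum=44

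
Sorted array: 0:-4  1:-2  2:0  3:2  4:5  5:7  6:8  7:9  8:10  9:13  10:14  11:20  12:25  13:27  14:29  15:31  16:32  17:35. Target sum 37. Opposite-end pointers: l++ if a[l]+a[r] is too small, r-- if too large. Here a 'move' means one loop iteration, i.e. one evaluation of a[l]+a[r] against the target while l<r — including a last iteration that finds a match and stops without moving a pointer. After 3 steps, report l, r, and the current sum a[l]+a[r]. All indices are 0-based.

l=3, r=17, sum=37

[0,17] -4+35=31 <37 → l++
[1,17] -2+35=33 <37 → l++
[2,17] 0+35=35 <37 → l++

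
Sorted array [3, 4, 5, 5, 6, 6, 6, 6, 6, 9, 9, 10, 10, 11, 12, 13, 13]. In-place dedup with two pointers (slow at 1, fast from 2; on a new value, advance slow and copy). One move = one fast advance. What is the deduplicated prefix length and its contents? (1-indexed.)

slow=1 fast=2: a[fast]=4≠a[slow]=3 write a[2]=4, slow++,fast++
slow=2 fast=3: a[fast]=5≠a[slow]=4 write a[3]=5, slow++,fast++
slow=3 fast=4: a[fast]=5=a[slow] dup, fast++
slow=3 fast=5: a[fast]=6≠a[slow]=5 write a[4]=6, slow++,fast++
slow=4 fast=6: a[fast]=6=a[slow] dup, fast++
slow=4 fast=7: a[fast]=6=a[slow] dup, fast++
slow=4 fast=8: a[fast]=6=a[slow] dup, fast++
slow=4 fast=9: a[fast]=6=a[slow] dup, fast++
slow=4 fast=10: a[fast]=9≠a[slow]=6 write a[5]=9, slow++,fast++
slow=5 fast=11: a[fast]=9=a[slow] dup, fast++
slow=5 fast=12: a[fast]=10≠a[slow]=9 write a[6]=10, slow++,fast++
slow=6 fast=13: a[fast]=10=a[slow] dup, fast++
slow=6 fast=14: a[fast]=11≠a[slow]=10 write a[7]=11, slow++,fast++
slow=7 fast=15: a[fast]=12≠a[slow]=11 write a[8]=12, slow++,fast++
slow=8 fast=16: a[fast]=13≠a[slow]=12 write a[9]=13, slow++,fast++
slow=9 fast=17: a[fast]=13=a[slow] dup, fast++

length 9; prefix = [3, 4, 5, 6, 9, 10, 11, 12, 13]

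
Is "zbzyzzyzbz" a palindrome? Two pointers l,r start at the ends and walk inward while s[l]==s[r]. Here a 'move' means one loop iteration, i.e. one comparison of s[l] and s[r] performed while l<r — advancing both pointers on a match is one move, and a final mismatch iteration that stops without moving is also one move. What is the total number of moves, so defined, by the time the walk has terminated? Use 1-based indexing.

l=1 r=10: 'z'=='z', l++,r--
l=2 r=9: 'b'=='b', l++,r--
l=3 r=8: 'z'=='z', l++,r--
l=4 r=7: 'y'=='y', l++,r--
l=5 r=6: 'z'=='z', l++,r--

5 moves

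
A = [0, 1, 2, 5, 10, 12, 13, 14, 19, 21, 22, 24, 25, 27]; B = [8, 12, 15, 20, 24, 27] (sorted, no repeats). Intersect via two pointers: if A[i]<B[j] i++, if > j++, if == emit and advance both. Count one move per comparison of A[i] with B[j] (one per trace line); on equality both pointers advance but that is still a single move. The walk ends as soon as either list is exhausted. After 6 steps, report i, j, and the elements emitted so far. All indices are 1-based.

i=6, j=2, emitted=[]

[i=1,j=1] 0<8 → i++
[i=2,j=1] 1<8 → i++
[i=3,j=1] 2<8 → i++
[i=4,j=1] 5<8 → i++
[i=5,j=1] 10>8 → j++
[i=5,j=2] 10<12 → i++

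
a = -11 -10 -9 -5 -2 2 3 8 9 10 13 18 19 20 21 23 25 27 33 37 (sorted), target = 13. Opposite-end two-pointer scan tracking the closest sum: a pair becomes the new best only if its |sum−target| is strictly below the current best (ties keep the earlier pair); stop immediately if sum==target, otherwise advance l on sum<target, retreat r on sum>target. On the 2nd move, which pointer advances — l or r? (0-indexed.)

[0,19] -11+37=26 d=13 * → r--
[0,18] -11+33=22 d=9 * → r--

r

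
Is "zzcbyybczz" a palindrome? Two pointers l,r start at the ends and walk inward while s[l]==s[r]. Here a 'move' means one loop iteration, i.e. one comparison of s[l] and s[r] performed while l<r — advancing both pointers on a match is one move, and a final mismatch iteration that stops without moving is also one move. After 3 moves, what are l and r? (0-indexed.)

l=3, r=6

[0,9] 'z'=='z' → l++,r--
[1,8] 'z'=='z' → l++,r--
[2,7] 'c'=='c' → l++,r--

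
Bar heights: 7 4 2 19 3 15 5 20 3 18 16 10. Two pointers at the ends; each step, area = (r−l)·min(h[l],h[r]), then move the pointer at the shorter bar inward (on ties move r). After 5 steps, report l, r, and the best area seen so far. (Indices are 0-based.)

[0,11] min(7,10)*11=77 best=77 * → l++
[1,11] min(4,10)*10=40 best=77 → l++
[2,11] min(2,10)*9=18 best=77 → l++
[3,11] min(19,10)*8=80 best=80 * → r--
[3,10] min(19,16)*7=112 best=112 * → r--

l=3, r=9, best area=112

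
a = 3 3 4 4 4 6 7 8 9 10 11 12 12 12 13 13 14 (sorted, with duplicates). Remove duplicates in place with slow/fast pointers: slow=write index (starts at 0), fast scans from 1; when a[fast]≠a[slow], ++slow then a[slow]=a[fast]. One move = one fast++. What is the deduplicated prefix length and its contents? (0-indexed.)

slow=0 fast=1: a[fast]=3=a[slow] dup, fast++
slow=0 fast=2: a[fast]=4≠a[slow]=3 write a[1]=4, slow++,fast++
slow=1 fast=3: a[fast]=4=a[slow] dup, fast++
slow=1 fast=4: a[fast]=4=a[slow] dup, fast++
slow=1 fast=5: a[fast]=6≠a[slow]=4 write a[2]=6, slow++,fast++
slow=2 fast=6: a[fast]=7≠a[slow]=6 write a[3]=7, slow++,fast++
slow=3 fast=7: a[fast]=8≠a[slow]=7 write a[4]=8, slow++,fast++
slow=4 fast=8: a[fast]=9≠a[slow]=8 write a[5]=9, slow++,fast++
slow=5 fast=9: a[fast]=10≠a[slow]=9 write a[6]=10, slow++,fast++
slow=6 fast=10: a[fast]=11≠a[slow]=10 write a[7]=11, slow++,fast++
slow=7 fast=11: a[fast]=12≠a[slow]=11 write a[8]=12, slow++,fast++
slow=8 fast=12: a[fast]=12=a[slow] dup, fast++
slow=8 fast=13: a[fast]=12=a[slow] dup, fast++
slow=8 fast=14: a[fast]=13≠a[slow]=12 write a[9]=13, slow++,fast++
slow=9 fast=15: a[fast]=13=a[slow] dup, fast++
slow=9 fast=16: a[fast]=14≠a[slow]=13 write a[10]=14, slow++,fast++

length 11; prefix = [3, 4, 6, 7, 8, 9, 10, 11, 12, 13, 14]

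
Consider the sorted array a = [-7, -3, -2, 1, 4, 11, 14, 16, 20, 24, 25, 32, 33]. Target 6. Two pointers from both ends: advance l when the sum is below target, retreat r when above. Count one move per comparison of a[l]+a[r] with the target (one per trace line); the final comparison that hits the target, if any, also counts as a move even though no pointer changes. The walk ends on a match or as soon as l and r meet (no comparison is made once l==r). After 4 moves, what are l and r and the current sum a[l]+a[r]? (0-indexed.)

l=0, r=8, sum=13

[0,12] -7+33=26 >6 → r--
[0,11] -7+32=25 >6 → r--
[0,10] -7+25=18 >6 → r--
[0,9] -7+24=17 >6 → r--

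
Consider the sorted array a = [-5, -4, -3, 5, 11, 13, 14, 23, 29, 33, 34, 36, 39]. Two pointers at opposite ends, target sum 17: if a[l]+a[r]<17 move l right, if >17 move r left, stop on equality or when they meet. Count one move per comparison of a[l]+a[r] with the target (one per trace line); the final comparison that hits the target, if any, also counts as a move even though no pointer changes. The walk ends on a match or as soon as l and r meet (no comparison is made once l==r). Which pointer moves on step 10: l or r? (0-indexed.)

r

[0,12] -5+39=34 >17 → r--
[0,11] -5+36=31 >17 → r--
[0,10] -5+34=29 >17 → r--
[0,9] -5+33=28 >17 → r--
[0,8] -5+29=24 >17 → r--
[0,7] -5+23=18 >17 → r--
[0,6] -5+14=9 <17 → l++
[1,6] -4+14=10 <17 → l++
[2,6] -3+14=11 <17 → l++
[3,6] 5+14=19 >17 → r--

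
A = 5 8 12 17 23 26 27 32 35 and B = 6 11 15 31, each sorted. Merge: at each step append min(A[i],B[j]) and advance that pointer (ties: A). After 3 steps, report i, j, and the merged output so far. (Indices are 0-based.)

i=2, j=1, merged so far=[5, 6, 8]

[i=0,j=0] A[i]=5<=B[j]=6 take 5 → i++
[i=1,j=0] A[i]=8>B[j]=6 take 6 → j++
[i=1,j=1] A[i]=8<=B[j]=11 take 8 → i++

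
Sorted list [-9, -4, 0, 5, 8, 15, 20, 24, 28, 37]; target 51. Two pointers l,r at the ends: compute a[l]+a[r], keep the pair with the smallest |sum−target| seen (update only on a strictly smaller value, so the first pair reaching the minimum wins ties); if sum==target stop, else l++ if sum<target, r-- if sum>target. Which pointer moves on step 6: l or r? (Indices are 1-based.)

r

l=1 r=10: -9+37=28 d=23 *, l++
l=2 r=10: -4+37=33 d=18 *, l++
l=3 r=10: 0+37=37 d=14 *, l++
l=4 r=10: 5+37=42 d=9 *, l++
l=5 r=10: 8+37=45 d=6 *, l++
l=6 r=10: 15+37=52 d=1 *, r--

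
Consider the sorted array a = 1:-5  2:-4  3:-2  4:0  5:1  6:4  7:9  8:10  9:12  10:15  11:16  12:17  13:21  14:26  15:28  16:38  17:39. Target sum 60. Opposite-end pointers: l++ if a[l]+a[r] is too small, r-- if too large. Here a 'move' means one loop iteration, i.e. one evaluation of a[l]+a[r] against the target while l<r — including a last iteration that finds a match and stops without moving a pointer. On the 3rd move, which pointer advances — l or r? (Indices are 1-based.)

l

l=1 r=17: -5+39=34 <60, l++
l=2 r=17: -4+39=35 <60, l++
l=3 r=17: -2+39=37 <60, l++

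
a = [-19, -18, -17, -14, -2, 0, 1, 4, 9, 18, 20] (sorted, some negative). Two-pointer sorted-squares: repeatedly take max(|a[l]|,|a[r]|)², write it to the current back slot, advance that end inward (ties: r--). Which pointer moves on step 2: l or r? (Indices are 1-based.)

l=1 r=11: |-19|<=|20| out[11]=400, r--
l=1 r=10: |-19|>|18| out[10]=361, l++

l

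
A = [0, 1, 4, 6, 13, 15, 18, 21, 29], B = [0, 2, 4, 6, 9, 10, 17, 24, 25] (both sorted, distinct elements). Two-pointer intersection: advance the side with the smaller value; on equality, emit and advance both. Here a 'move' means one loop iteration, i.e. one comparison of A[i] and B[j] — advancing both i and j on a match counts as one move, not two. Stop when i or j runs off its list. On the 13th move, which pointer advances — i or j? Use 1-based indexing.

i=1 j=1: 0==0 emit, i++,j++
i=2 j=2: 1<2, i++
i=3 j=2: 4>2, j++
i=3 j=3: 4==4 emit, i++,j++
i=4 j=4: 6==6 emit, i++,j++
i=5 j=5: 13>9, j++
i=5 j=6: 13>10, j++
i=5 j=7: 13<17, i++
i=6 j=7: 15<17, i++
i=7 j=7: 18>17, j++
i=7 j=8: 18<24, i++
i=8 j=8: 21<24, i++
i=9 j=8: 29>24, j++

j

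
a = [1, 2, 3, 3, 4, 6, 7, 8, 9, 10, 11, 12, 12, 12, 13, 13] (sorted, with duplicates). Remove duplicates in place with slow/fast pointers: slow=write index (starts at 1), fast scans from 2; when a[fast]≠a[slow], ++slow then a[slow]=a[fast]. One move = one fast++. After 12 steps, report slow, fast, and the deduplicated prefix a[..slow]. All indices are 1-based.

slow=11, fast=14, prefix=[1, 2, 3, 4, 6, 7, 8, 9, 10, 11, 12]

(s=1,f=2) a[fast]=2≠a[slow]=1 write a[2]=2 → slow++,fast++
(s=2,f=3) a[fast]=3≠a[slow]=2 write a[3]=3 → slow++,fast++
(s=3,f=4) a[fast]=3=a[slow] dup → fast++
(s=3,f=5) a[fast]=4≠a[slow]=3 write a[4]=4 → slow++,fast++
(s=4,f=6) a[fast]=6≠a[slow]=4 write a[5]=6 → slow++,fast++
(s=5,f=7) a[fast]=7≠a[slow]=6 write a[6]=7 → slow++,fast++
(s=6,f=8) a[fast]=8≠a[slow]=7 write a[7]=8 → slow++,fast++
(s=7,f=9) a[fast]=9≠a[slow]=8 write a[8]=9 → slow++,fast++
(s=8,f=10) a[fast]=10≠a[slow]=9 write a[9]=10 → slow++,fast++
(s=9,f=11) a[fast]=11≠a[slow]=10 write a[10]=11 → slow++,fast++
(s=10,f=12) a[fast]=12≠a[slow]=11 write a[11]=12 → slow++,fast++
(s=11,f=13) a[fast]=12=a[slow] dup → fast++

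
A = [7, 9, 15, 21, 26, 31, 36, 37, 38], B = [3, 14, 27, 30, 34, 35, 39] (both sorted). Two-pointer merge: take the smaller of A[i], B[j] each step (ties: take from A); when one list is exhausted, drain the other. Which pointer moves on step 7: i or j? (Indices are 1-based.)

i

[i=1,j=1] A[i]=7>B[j]=3 take 3 → j++
[i=1,j=2] A[i]=7<=B[j]=14 take 7 → i++
[i=2,j=2] A[i]=9<=B[j]=14 take 9 → i++
[i=3,j=2] A[i]=15>B[j]=14 take 14 → j++
[i=3,j=3] A[i]=15<=B[j]=27 take 15 → i++
[i=4,j=3] A[i]=21<=B[j]=27 take 21 → i++
[i=5,j=3] A[i]=26<=B[j]=27 take 26 → i++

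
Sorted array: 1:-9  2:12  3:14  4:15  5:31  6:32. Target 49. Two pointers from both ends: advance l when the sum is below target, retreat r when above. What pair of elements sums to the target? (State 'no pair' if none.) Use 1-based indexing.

l=1 r=6: -9+32=23 <49, l++
l=2 r=6: 12+32=44 <49, l++
l=3 r=6: 14+32=46 <49, l++
l=4 r=6: 15+32=47 <49, l++
l=5 r=6: 31+32=63 >49, r--

no pair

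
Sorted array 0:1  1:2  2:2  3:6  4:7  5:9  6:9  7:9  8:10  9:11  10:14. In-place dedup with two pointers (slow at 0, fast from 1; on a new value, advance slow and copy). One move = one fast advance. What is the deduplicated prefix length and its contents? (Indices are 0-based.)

slow=0 fast=1: a[fast]=2≠a[slow]=1 write a[1]=2, slow++,fast++
slow=1 fast=2: a[fast]=2=a[slow] dup, fast++
slow=1 fast=3: a[fast]=6≠a[slow]=2 write a[2]=6, slow++,fast++
slow=2 fast=4: a[fast]=7≠a[slow]=6 write a[3]=7, slow++,fast++
slow=3 fast=5: a[fast]=9≠a[slow]=7 write a[4]=9, slow++,fast++
slow=4 fast=6: a[fast]=9=a[slow] dup, fast++
slow=4 fast=7: a[fast]=9=a[slow] dup, fast++
slow=4 fast=8: a[fast]=10≠a[slow]=9 write a[5]=10, slow++,fast++
slow=5 fast=9: a[fast]=11≠a[slow]=10 write a[6]=11, slow++,fast++
slow=6 fast=10: a[fast]=14≠a[slow]=11 write a[7]=14, slow++,fast++

length 8; prefix = [1, 2, 6, 7, 9, 10, 11, 14]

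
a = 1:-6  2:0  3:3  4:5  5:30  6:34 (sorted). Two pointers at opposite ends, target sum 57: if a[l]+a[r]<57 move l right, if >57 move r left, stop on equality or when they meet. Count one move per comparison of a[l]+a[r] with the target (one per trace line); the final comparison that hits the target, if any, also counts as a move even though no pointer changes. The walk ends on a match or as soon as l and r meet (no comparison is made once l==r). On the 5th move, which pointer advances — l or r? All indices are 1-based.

l=1 r=6: -6+34=28 <57, l++
l=2 r=6: 0+34=34 <57, l++
l=3 r=6: 3+34=37 <57, l++
l=4 r=6: 5+34=39 <57, l++
l=5 r=6: 30+34=64 >57, r--

r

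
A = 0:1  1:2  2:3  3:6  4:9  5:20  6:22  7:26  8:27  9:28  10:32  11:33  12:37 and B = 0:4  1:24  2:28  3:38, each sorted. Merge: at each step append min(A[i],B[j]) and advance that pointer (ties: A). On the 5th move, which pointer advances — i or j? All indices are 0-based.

i=0 j=0: A[i]=1<=B[j]=4 take 1, i++
i=1 j=0: A[i]=2<=B[j]=4 take 2, i++
i=2 j=0: A[i]=3<=B[j]=4 take 3, i++
i=3 j=0: A[i]=6>B[j]=4 take 4, j++
i=3 j=1: A[i]=6<=B[j]=24 take 6, i++

i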